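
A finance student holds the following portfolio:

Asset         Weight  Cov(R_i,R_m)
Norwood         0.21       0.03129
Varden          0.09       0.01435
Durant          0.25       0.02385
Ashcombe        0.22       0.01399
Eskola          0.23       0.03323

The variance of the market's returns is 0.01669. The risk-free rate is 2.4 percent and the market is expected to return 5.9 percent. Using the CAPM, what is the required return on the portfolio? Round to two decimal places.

7.55%

β_Norwood = 0.03129 / 0.01669 = 1.8748
β_Varden = 0.01435 / 0.01669 = 0.8598
β_Durant = 0.02385 / 0.01669 = 1.4290
β_Ashcombe = 0.01399 / 0.01669 = 0.8382
β_Eskola = 0.03323 / 0.01669 = 1.9910
β_P = Σ w_i β_i = 0.21×1.8748 + 0.09×0.8598 + 0.25×1.4290 + 0.22×0.8382 + 0.23×1.9910 = 1.4707
MRP = 5.9% − 2.4% = 3.50%
E(R_P) = R_f + β_P × MRP = 2.4% + 1.4707 × 3.5% = 7.55%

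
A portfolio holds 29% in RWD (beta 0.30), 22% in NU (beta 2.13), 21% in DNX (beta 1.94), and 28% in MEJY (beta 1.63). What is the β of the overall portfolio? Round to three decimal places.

1.419

β_P = Σ w_i β_i = 0.29×0.30 + 0.22×2.13 + 0.21×1.94 + 0.28×1.63 = 1.4194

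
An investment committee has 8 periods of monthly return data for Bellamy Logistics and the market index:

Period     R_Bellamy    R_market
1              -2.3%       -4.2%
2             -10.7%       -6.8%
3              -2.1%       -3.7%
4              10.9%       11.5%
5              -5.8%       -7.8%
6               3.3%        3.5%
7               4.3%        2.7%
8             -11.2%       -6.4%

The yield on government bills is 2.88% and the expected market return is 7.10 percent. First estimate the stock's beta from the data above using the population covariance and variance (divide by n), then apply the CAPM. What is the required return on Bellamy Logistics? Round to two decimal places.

7.38%

Mean R_i = (-2.3 − 10.7 − 2.1 + 10.9 − 5.8 + 3.3 + 4.3 − 11.2) / 8 = -1.7000%
Mean R_m = (-4.2 − 6.8 − 3.7 + 11.5 − 7.8 + 3.5 + 2.7 − 6.4) / 8 = -1.4000%
Σ(R_i − R̄_i)(R_m − R̄_m) = 336.5800  ⇒  Cov = 336.5800 / 8 = 42.0725
Σ(R_m − R̄_m)² = 315.4800  ⇒  Var(R_m) = 315.4800 / 8 = 39.4350
β = Cov / Var(R_m) = 42.0725 / 39.4350 = 1.0669
MRP = 7.10% − 2.88% = 4.22%
E(R) = R_f + β × MRP = 2.88% + 1.0669 × 4.22% = 7.38%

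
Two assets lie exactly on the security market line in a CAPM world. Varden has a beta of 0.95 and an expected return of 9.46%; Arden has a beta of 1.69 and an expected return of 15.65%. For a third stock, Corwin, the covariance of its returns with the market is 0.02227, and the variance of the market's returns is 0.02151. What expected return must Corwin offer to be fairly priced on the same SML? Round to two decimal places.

10.17%

MRP = (15.65% − 9.46%) / (1.69 − 0.95) = 8.3649%
R_f = 9.46% − 0.95 × 8.3649% = 1.5133%
β_Corwin = Cov / Var(R_m) = 0.02227 / 0.02151 = 1.0353
E(R_Corwin) = R_f + β × MRP = 1.5133% + 1.0353 × 8.3649% = 10.17%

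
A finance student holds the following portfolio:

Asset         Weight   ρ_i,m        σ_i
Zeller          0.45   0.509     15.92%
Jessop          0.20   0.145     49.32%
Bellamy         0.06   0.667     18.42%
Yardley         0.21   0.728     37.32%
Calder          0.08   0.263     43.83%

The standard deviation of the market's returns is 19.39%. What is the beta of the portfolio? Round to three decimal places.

β_Zeller = 0.509 × 15.92% / 19.39% = 0.4179
β_Jessop = 0.145 × 49.32% / 19.39% = 0.3688
β_Bellamy = 0.667 × 18.42% / 19.39% = 0.6336
β_Yardley = 0.728 × 37.32% / 19.39% = 1.4012
β_Calder = 0.263 × 43.83% / 19.39% = 0.5945
β_P = Σ w_i β_i = 0.45×0.4179 + 0.20×0.3688 + 0.06×0.6336 + 0.21×1.4012 + 0.08×0.5945 = 0.6416

0.642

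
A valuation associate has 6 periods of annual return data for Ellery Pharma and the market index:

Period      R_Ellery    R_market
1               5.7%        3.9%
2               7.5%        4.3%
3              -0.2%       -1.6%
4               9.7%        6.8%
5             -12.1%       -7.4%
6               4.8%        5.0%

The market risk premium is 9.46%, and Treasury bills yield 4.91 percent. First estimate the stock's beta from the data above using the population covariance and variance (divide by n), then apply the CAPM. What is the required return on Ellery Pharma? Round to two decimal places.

Mean R_i = (5.7 + 7.5 − 0.2 + 9.7 − 12.1 + 4.8) / 6 = 2.5667%
Mean R_m = (3.9 + 4.3 − 1.6 + 6.8 − 7.4 + 5.0) / 6 = 1.8333%
Σ(R_i − R̄_i)(R_m − R̄_m) = 206.0667  ⇒  Cov = 206.0667 / 6 = 34.3445
Σ(R_m − R̄_m)² = 142.0933  ⇒  Var(R_m) = 142.0933 / 6 = 23.6822
β = Cov / Var(R_m) = 34.3445 / 23.6822 = 1.4502
E(R) = R_f + β × MRP = 4.91% + 1.4502 × 9.46% = 18.63%

18.63%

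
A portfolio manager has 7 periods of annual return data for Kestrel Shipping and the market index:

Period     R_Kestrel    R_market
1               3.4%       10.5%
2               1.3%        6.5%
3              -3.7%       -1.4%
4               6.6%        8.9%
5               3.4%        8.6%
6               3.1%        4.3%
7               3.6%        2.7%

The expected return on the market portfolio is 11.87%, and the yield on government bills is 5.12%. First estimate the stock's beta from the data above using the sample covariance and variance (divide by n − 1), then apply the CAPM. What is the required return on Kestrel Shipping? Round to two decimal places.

8.96%

Mean R_i = (3.4 + 1.3 − 3.7 + 6.6 + 3.4 + 3.1 + 3.6) / 7 = 2.5286%
Mean R_m = (10.5 + 6.5 − 1.4 + 8.9 + 8.6 + 4.3 + 2.7) / 7 = 5.7286%
Σ(R_i − R̄_i)(R_m − R̄_m) = 58.9643  ⇒  Cov = 58.9643 / 6 = 9.8274
Σ(R_m − R̄_m)² = 103.6943  ⇒  Var(R_m) = 103.6943 / 6 = 17.2824
β = Cov / Var(R_m) = 9.8274 / 17.2824 = 0.5686
MRP = 11.87% − 5.12% = 6.75%
E(R) = R_f + β × MRP = 5.12% + 0.5686 × 6.75% = 8.96%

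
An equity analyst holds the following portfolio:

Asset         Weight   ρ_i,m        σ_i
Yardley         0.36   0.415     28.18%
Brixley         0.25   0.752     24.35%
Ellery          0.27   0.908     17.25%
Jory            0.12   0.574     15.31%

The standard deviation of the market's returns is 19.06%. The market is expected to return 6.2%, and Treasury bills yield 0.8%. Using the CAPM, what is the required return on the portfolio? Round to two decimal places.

β_Yardley = 0.415 × 28.18% / 19.06% = 0.6136
β_Brixley = 0.752 × 24.35% / 19.06% = 0.9607
β_Ellery = 0.908 × 17.25% / 19.06% = 0.8218
β_Jory = 0.574 × 15.31% / 19.06% = 0.4611
β_P = Σ w_i β_i = 0.36×0.6136 + 0.25×0.9607 + 0.27×0.8218 + 0.12×0.4611 = 0.7383
MRP = 6.2% − 0.8% = 5.40%
E(R_P) = R_f + β_P × MRP = 0.8% + 0.7383 × 5.4% = 4.79%

4.79%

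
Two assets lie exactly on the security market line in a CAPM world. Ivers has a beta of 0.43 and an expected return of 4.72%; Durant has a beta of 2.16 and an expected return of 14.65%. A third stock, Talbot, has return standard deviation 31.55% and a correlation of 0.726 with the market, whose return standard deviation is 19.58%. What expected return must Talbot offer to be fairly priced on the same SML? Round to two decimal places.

8.97%

MRP = (14.65% − 4.72%) / (2.16 − 0.43) = 5.7399%
R_f = 4.72% − 0.43 × 5.7399% = 2.2518%
β_Talbot = ρ·σ_i/σ_m = 0.726 × 31.55 / 19.58 = 1.1698
E(R_Talbot) = R_f + β × MRP = 2.2518% + 1.1698 × 5.7399% = 8.97%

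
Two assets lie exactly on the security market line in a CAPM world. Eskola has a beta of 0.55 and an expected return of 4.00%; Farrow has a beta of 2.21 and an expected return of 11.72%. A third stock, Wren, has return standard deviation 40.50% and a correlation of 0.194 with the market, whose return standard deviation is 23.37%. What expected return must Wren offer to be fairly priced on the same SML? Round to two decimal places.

3.01%

MRP = (11.72% − 4.00%) / (2.21 − 0.55) = 4.6506%
R_f = 4.00% − 0.55 × 4.6506% = 1.4422%
β_Wren = ρ·σ_i/σ_m = 0.194 × 40.50 / 23.37 = 0.3362
E(R_Wren) = R_f + β × MRP = 1.4422% + 0.3362 × 4.6506% = 3.01%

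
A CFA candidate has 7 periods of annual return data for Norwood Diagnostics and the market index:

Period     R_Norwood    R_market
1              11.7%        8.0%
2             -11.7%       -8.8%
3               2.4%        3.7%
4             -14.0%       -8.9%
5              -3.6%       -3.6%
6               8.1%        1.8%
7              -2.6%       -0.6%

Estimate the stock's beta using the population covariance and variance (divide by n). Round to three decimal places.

Mean R_i = (11.7 − 11.7 + 2.4 − 14.0 − 3.6 + 8.1 − 2.6) / 7 = -1.3857%
Mean R_m = (8.0 − 8.8 + 3.7 − 8.9 − 3.6 + 1.8 − 0.6) / 7 = -1.2000%
Σ(R_i − R̄_i)(R_m − R̄_m) = 347.5000  ⇒  Cov = 347.5000 / 7 = 49.6429
Σ(R_m − R̄_m)² = 240.8200  ⇒  Var(R_m) = 240.8200 / 7 = 34.4029
β = Cov / Var(R_m) = 49.6429 / 34.4029 = 1.4430

1.443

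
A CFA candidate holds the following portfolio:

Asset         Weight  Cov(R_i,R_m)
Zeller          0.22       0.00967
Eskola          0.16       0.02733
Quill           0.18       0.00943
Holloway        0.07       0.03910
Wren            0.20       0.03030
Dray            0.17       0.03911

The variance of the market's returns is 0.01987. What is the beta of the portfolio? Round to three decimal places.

β_Zeller = 0.00967 / 0.01987 = 0.4867
β_Eskola = 0.02733 / 0.01987 = 1.3754
β_Quill = 0.00943 / 0.01987 = 0.4746
β_Holloway = 0.03910 / 0.01987 = 1.9678
β_Wren = 0.03030 / 0.01987 = 1.5249
β_Dray = 0.03911 / 0.01987 = 1.9683
β_P = Σ w_i β_i = 0.22×0.4867 + 0.16×1.3754 + 0.18×0.4746 + 0.07×1.9678 + 0.20×1.5249 + 0.17×1.9683 = 1.1899

1.190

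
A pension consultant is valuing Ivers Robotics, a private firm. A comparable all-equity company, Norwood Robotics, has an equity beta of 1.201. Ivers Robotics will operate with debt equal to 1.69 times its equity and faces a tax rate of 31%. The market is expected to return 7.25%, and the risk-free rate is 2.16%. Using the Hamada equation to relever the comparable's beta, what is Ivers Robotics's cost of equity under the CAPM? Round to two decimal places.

β_L = β_U × [1 + (1 − t)(D/E)] = 1.201 × [1 + (1 − 0.31) × 1.69]
    = 1.201 × [1 + 0.69 × 1.69] = 1.201 × 2.1661 = 2.6015
MRP = 7.25% − 2.16% = 5.09%
E(R) = R_f + β_L × MRP = 2.16% + 2.6015 × 5.09% = 15.40%

15.40%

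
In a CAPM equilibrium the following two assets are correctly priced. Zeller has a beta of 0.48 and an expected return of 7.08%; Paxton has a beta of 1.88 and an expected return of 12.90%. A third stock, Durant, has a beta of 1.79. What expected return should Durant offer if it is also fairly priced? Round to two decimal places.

12.53%

MRP (SML slope) = (12.90% − 7.08%) / (1.88 − 0.48) = 5.82% / 1.40 = 4.1571%
R_f (intercept) = 7.08% − 0.48 × 4.1571% = 5.0846%
E(R_Durant) = R_f + β × MRP = 5.0846% + 1.79 × 4.1571% = 12.53%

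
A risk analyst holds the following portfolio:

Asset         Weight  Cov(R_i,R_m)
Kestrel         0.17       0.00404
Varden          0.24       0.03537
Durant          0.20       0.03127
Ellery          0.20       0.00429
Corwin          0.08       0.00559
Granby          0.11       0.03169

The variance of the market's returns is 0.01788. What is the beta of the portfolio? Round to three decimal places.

β_Kestrel = 0.00404 / 0.01788 = 0.2260
β_Varden = 0.03537 / 0.01788 = 1.9782
β_Durant = 0.03127 / 0.01788 = 1.7489
β_Ellery = 0.00429 / 0.01788 = 0.2399
β_Corwin = 0.00559 / 0.01788 = 0.3126
β_Granby = 0.03169 / 0.01788 = 1.7724
β_P = Σ w_i β_i = 0.17×0.2260 + 0.24×1.9782 + 0.20×1.7489 + 0.20×0.2399 + 0.08×0.3126 + 0.11×1.7724 = 1.1309

1.131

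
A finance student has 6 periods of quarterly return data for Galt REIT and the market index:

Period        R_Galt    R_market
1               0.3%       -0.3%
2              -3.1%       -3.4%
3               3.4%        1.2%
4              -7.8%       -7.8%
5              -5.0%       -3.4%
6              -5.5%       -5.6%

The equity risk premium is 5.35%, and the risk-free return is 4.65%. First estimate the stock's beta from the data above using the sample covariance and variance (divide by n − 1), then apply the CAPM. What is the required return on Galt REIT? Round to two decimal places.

Mean R_i = (0.3 − 3.1 + 3.4 − 7.8 − 5.0 − 5.5) / 6 = -2.9500%
Mean R_m = (-0.3 − 3.4 + 1.2 − 7.8 − 3.4 − 5.6) / 6 = -3.2167%
Σ(R_i − R̄_i)(R_m − R̄_m) = 66.2350  ⇒  Cov = 66.2350 / 5 = 13.2470
Σ(R_m − R̄_m)² = 54.7683  ⇒  Var(R_m) = 54.7683 / 5 = 10.9537
β = Cov / Var(R_m) = 13.2470 / 10.9537 = 1.2094
E(R) = R_f + β × MRP = 4.65% + 1.2094 × 5.35% = 11.12%

11.12%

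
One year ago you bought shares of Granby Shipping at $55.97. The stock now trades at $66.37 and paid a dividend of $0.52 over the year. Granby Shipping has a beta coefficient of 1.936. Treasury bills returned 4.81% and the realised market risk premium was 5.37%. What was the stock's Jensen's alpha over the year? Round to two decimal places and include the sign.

+4.30%

Realised HPR = (P1 + D1 − P0) / P0 = (66.37 + 0.52 − 55.97) / 55.97 = 10.92 / 55.97 = 19.5105%
CAPM required = R_f + β·MRP = 4.81% + 1.936 × 5.37% = 15.20632%
α = realised − required = 19.5105% − 15.20632% = +4.30%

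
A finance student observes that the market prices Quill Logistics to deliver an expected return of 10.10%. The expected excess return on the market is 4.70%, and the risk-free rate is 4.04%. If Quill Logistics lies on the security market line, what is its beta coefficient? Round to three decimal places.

β = (E(R) − R_f) / MRP = (10.10% − 4.04%) / 4.70% = 6.06% / 4.70% = 1.289

1.289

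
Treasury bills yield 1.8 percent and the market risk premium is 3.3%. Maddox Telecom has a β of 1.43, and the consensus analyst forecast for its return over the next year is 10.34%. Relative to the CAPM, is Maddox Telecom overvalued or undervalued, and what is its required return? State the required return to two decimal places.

Required return = R_f + β·MRP = 1.8% + 1.43 × 3.3% = 6.52%
Forecast 10.34% > required 6.52% → the stock plots above the SML → undervalued.

Undervalued; required return 6.52%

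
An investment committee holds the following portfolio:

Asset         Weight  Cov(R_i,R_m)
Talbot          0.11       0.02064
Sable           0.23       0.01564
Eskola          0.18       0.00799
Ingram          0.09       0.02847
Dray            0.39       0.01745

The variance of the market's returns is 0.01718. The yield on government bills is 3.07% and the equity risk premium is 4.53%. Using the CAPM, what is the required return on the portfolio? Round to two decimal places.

β_Talbot = 0.02064 / 0.01718 = 1.2014
β_Sable = 0.01564 / 0.01718 = 0.9104
β_Eskola = 0.00799 / 0.01718 = 0.4651
β_Ingram = 0.02847 / 0.01718 = 1.6572
β_Dray = 0.01745 / 0.01718 = 1.0157
β_P = Σ w_i β_i = 0.11×1.2014 + 0.23×0.9104 + 0.18×0.4651 + 0.09×1.6572 + 0.39×1.0157 = 0.9705
E(R_P) = R_f + β_P × MRP = 3.07% + 0.9705 × 4.53% = 7.47%

7.47%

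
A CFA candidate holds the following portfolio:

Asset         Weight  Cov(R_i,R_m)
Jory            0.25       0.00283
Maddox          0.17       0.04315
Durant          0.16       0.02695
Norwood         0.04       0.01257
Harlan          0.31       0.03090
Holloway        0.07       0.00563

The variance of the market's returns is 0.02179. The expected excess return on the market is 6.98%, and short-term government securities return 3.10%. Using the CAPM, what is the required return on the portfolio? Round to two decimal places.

β_Jory = 0.00283 / 0.02179 = 0.1299
β_Maddox = 0.04315 / 0.02179 = 1.9803
β_Durant = 0.02695 / 0.02179 = 1.2368
β_Norwood = 0.01257 / 0.02179 = 0.5769
β_Harlan = 0.03090 / 0.02179 = 1.4181
β_Holloway = 0.00563 / 0.02179 = 0.2584
β_P = Σ w_i β_i = 0.25×0.1299 + 0.17×1.9803 + 0.16×1.2368 + 0.04×0.5769 + 0.31×1.4181 + 0.07×0.2584 = 1.0478
E(R_P) = R_f + β_P × MRP = 3.10% + 1.0478 × 6.98% = 10.41%

10.41%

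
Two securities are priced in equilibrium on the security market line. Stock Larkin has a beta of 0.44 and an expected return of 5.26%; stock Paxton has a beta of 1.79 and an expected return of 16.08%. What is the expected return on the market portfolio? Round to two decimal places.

Both satisfy E(R) = R_f + β·MRP, so the slope of the SML is
MRP = (16.08% − 5.26%) / (1.79 − 0.44) = 10.82% / 1.35 = 8.0148%
R_f = E(R_Larkin) − β_Larkin·MRP = 5.26% − 0.44 × 8.0148% = 1.7335%
E(R_m) = R_f + MRP = 1.7335% + 8.0148% = 9.75%

9.75%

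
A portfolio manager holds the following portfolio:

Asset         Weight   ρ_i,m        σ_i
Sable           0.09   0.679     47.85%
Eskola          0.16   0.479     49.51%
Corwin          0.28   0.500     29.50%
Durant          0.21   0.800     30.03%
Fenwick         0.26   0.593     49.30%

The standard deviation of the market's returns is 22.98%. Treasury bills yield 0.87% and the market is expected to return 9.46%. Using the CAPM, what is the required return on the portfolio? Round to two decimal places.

β_Sable = 0.679 × 47.85% / 22.98% = 1.4138
β_Eskola = 0.479 × 49.51% / 22.98% = 1.0320
β_Corwin = 0.500 × 29.50% / 22.98% = 0.6419
β_Durant = 0.800 × 30.03% / 22.98% = 1.0454
β_Fenwick = 0.593 × 49.30% / 22.98% = 1.2722
β_P = Σ w_i β_i = 0.09×1.4138 + 0.16×1.0320 + 0.28×0.6419 + 0.21×1.0454 + 0.26×1.2722 = 1.0224
MRP = 9.46% − 0.87% = 8.59%
E(R_P) = R_f + β_P × MRP = 0.87% + 1.0224 × 8.59% = 9.65%

9.65%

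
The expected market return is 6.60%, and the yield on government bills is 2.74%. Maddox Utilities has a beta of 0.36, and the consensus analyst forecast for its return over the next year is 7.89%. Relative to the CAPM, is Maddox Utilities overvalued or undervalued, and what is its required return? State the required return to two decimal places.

MRP = 6.60% − 2.74% = 3.86%
Required return = R_f + β·MRP = 2.74% + 0.36 × 3.86% = 4.13%
Forecast 7.89% > required 4.13% → the stock plots above the SML → undervalued.

Undervalued; required return 4.13%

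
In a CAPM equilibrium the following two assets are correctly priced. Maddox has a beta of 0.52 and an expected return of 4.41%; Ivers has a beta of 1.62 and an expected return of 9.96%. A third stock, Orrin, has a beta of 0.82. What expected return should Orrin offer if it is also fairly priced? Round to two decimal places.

MRP (SML slope) = (9.96% − 4.41%) / (1.62 − 0.52) = 5.55% / 1.10 = 5.0455%
R_f (intercept) = 4.41% − 0.52 × 5.0455% = 1.7863%
E(R_Orrin) = R_f + β × MRP = 1.7863% + 0.82 × 5.0455% = 5.92%

5.92%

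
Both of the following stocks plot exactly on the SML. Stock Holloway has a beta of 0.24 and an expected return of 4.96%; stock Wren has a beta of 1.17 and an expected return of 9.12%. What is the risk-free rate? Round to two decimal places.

Both satisfy E(R) = R_f + β·MRP, so the slope of the SML is
MRP = (9.12% − 4.96%) / (1.17 − 0.24) = 4.16% / 0.93 = 4.4731%
R_f = E(R_Holloway) − β_Holloway·MRP = 4.96% − 0.24 × 4.4731% = 3.8865%

3.89%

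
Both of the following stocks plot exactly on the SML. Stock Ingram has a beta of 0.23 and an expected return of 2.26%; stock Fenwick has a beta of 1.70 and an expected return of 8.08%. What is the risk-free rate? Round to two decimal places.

1.35%

Both satisfy E(R) = R_f + β·MRP, so the slope of the SML is
MRP = (8.08% − 2.26%) / (1.70 − 0.23) = 5.82% / 1.47 = 3.9592%
R_f = E(R_Ingram) − β_Ingram·MRP = 2.26% − 0.23 × 3.9592% = 1.3494%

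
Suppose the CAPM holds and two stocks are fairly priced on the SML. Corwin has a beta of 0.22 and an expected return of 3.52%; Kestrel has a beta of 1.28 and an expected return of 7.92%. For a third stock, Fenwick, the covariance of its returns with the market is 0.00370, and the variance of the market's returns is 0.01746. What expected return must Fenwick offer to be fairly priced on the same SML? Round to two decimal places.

MRP = (7.92% − 3.52%) / (1.28 − 0.22) = 4.1509%
R_f = 3.52% − 0.22 × 4.1509% = 2.6068%
β_Fenwick = Cov / Var(R_m) = 0.00370 / 0.01746 = 0.2119
E(R_Fenwick) = R_f + β × MRP = 2.6068% + 0.2119 × 4.1509% = 3.49%

3.49%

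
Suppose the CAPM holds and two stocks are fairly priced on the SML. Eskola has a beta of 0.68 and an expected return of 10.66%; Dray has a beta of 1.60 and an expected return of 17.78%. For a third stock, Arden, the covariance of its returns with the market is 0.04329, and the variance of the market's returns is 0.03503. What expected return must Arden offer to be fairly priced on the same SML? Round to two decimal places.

MRP = (17.78% − 10.66%) / (1.60 − 0.68) = 7.7391%
R_f = 10.66% − 0.68 × 7.7391% = 5.3974%
β_Arden = Cov / Var(R_m) = 0.04329 / 0.03503 = 1.2358
E(R_Arden) = R_f + β × MRP = 5.3974% + 1.2358 × 7.7391% = 14.96%

14.96%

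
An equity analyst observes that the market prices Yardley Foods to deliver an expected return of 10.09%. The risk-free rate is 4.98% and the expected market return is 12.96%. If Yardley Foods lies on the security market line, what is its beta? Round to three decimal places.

MRP = 12.96% − 4.98% = 7.98%
β = (E(R) − R_f) / MRP = (10.09% − 4.98%) / 7.98% = 5.11% / 7.98% = 0.640

0.640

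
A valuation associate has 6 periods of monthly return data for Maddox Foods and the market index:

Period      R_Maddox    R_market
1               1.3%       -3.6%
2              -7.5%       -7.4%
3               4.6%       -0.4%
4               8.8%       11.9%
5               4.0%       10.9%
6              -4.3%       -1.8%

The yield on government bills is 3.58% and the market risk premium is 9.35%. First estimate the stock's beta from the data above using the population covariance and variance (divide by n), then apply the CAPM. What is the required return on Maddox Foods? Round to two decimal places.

Mean R_i = (1.3 − 7.5 + 4.6 + 8.8 + 4.0 − 4.3) / 6 = 1.1500%
Mean R_m = (-3.6 − 7.4 − 0.4 + 11.9 + 10.9 − 1.8) / 6 = 1.6000%
Σ(R_i − R̄_i)(R_m − R̄_m) = 194.0000  ⇒  Cov = 194.0000 / 6 = 32.3333
Σ(R_m − R̄_m)² = 316.1800  ⇒  Var(R_m) = 316.1800 / 6 = 52.6967
β = Cov / Var(R_m) = 32.3333 / 52.6967 = 0.6136
E(R) = R_f + β × MRP = 3.58% + 0.6136 × 9.35% = 9.32%

9.32%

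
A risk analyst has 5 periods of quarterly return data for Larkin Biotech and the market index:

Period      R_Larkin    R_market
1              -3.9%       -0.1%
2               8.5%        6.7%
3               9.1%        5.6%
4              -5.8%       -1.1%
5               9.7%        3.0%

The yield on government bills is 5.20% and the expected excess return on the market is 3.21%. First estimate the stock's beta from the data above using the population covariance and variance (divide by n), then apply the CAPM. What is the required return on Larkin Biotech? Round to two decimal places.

11.67%

Mean R_i = (-3.9 + 8.5 + 9.1 − 5.8 + 9.7) / 5 = 3.5200%
Mean R_m = (-0.1 + 6.7 + 5.6 − 1.1 + 3.0) / 5 = 2.8200%
Σ(R_i − R̄_i)(R_m − R̄_m) = 94.1480  ⇒  Cov = 94.1480 / 5 = 18.8296
Σ(R_m − R̄_m)² = 46.7080  ⇒  Var(R_m) = 46.7080 / 5 = 9.3416
β = Cov / Var(R_m) = 18.8296 / 9.3416 = 2.0157
E(R) = R_f + β × MRP = 5.20% + 2.0157 × 3.21% = 11.67%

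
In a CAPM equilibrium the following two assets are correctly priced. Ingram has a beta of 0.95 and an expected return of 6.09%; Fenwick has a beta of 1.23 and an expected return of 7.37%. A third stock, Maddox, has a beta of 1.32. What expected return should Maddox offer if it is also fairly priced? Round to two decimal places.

MRP (SML slope) = (7.37% − 6.09%) / (1.23 − 0.95) = 1.28% / 0.28 = 4.5714%
R_f (intercept) = 6.09% − 0.95 × 4.5714% = 1.7472%
E(R_Maddox) = R_f + β × MRP = 1.7472% + 1.32 × 4.5714% = 7.78%

7.78%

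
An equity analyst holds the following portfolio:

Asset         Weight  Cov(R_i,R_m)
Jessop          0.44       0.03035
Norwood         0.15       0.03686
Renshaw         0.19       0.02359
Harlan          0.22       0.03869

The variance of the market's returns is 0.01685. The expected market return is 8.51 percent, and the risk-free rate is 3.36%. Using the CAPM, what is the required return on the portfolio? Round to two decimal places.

13.10%

β_Jessop = 0.03035 / 0.01685 = 1.8012
β_Norwood = 0.03686 / 0.01685 = 2.1875
β_Renshaw = 0.02359 / 0.01685 = 1.4000
β_Harlan = 0.03869 / 0.01685 = 2.2961
β_P = Σ w_i β_i = 0.44×1.8012 + 0.15×2.1875 + 0.19×1.4000 + 0.22×2.2961 = 1.8918
MRP = 8.51% − 3.36% = 5.15%
E(R_P) = R_f + β_P × MRP = 3.36% + 1.8918 × 5.15% = 13.10%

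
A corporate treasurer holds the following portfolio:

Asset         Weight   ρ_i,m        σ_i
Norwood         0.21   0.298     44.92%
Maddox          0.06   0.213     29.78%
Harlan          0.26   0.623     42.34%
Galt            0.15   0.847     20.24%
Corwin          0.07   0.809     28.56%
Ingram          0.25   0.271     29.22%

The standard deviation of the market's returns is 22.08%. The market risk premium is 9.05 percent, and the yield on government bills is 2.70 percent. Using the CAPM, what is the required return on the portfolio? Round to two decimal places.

β_Norwood = 0.298 × 44.92% / 22.08% = 0.6063
β_Maddox = 0.213 × 29.78% / 22.08% = 0.2873
β_Harlan = 0.623 × 42.34% / 22.08% = 1.1946
β_Galt = 0.847 × 20.24% / 22.08% = 0.7764
β_Corwin = 0.809 × 28.56% / 22.08% = 1.0464
β_Ingram = 0.271 × 29.22% / 22.08% = 0.3586
β_P = Σ w_i β_i = 0.21×0.6063 + 0.06×0.2873 + 0.26×1.1946 + 0.15×0.7764 + 0.07×1.0464 + 0.25×0.3586 = 0.7345
E(R_P) = R_f + β_P × MRP = 2.70% + 0.7345 × 9.05% = 9.35%

9.35%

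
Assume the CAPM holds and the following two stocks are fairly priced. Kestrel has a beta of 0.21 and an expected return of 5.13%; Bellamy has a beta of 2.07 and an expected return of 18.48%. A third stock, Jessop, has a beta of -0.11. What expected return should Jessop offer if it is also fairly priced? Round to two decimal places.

2.83%

MRP (SML slope) = (18.48% − 5.13%) / (2.07 − 0.21) = 13.35% / 1.86 = 7.1774%
R_f (intercept) = 5.13% − 0.21 × 7.1774% = 3.6227%
E(R_Jessop) = R_f + β × MRP = 3.6227% + -0.11 × 7.1774% = 2.83%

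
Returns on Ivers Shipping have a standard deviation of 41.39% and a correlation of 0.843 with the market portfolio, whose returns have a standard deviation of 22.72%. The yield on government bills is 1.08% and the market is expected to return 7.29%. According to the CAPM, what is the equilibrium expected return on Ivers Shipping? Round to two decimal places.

10.62%

β = ρ × σ_i / σ_m = 0.843 × 41.39% / 22.72% = 1.5357
MRP = 7.29% − 1.08% = 6.21%
E(R) = 1.08% + 1.5357 × 6.21% = 10.62%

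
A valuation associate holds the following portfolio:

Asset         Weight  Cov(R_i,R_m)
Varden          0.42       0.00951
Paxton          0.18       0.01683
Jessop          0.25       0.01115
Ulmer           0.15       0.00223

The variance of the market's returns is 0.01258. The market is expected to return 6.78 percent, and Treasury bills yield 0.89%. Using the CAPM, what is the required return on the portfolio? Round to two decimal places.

β_Varden = 0.00951 / 0.01258 = 0.7560
β_Paxton = 0.01683 / 0.01258 = 1.3378
β_Jessop = 0.01115 / 0.01258 = 0.8863
β_Ulmer = 0.00223 / 0.01258 = 0.1773
β_P = Σ w_i β_i = 0.42×0.7560 + 0.18×1.3378 + 0.25×0.8863 + 0.15×0.1773 = 0.8065
MRP = 6.78% − 0.89% = 5.89%
E(R_P) = R_f + β_P × MRP = 0.89% + 0.8065 × 5.89% = 5.64%

5.64%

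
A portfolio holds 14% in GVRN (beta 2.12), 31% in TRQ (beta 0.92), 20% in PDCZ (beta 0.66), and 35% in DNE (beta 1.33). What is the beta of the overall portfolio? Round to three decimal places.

1.180

β_P = Σ w_i β_i = 0.14×2.12 + 0.31×0.92 + 0.20×0.66 + 0.35×1.33 = 1.1795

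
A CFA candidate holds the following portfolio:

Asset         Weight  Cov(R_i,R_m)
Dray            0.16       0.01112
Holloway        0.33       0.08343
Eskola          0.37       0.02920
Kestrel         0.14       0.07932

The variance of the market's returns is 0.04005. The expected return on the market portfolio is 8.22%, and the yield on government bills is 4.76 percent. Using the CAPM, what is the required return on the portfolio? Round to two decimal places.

9.18%

β_Dray = 0.01112 / 0.04005 = 0.2777
β_Holloway = 0.08343 / 0.04005 = 2.0831
β_Eskola = 0.02920 / 0.04005 = 0.7291
β_Kestrel = 0.07932 / 0.04005 = 1.9805
β_P = Σ w_i β_i = 0.16×0.2777 + 0.33×2.0831 + 0.37×0.7291 + 0.14×1.9805 = 1.2789
MRP = 8.22% − 4.76% = 3.46%
E(R_P) = R_f + β_P × MRP = 4.76% + 1.2789 × 3.46% = 9.18%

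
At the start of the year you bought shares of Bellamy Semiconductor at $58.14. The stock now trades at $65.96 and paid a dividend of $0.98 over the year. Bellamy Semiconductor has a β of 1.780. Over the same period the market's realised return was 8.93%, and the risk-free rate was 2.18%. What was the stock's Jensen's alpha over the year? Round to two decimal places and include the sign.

Realised HPR = (P1 + D1 − P0) / P0 = (65.96 + 0.98 − 58.14) / 58.14 = 8.80 / 58.14 = 15.1359%
MRP = 8.93% − 2.18% = 6.75%
CAPM required = R_f + β·MRP = 2.18% + 1.780 × 6.75% = 14.19500%
α = realised − required = 15.1359% − 14.19500% = +0.94%

+0.94%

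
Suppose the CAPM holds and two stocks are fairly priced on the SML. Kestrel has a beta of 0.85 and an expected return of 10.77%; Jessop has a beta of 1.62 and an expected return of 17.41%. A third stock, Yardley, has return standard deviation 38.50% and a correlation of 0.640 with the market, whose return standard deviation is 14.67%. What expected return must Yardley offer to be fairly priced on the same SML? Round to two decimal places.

17.92%

MRP = (17.41% − 10.77%) / (1.62 − 0.85) = 8.6234%
R_f = 10.77% − 0.85 × 8.6234% = 3.4401%
β_Yardley = ρ·σ_i/σ_m = 0.640 × 38.50 / 14.67 = 1.6796
E(R_Yardley) = R_f + β × MRP = 3.4401% + 1.6796 × 8.6234% = 17.92%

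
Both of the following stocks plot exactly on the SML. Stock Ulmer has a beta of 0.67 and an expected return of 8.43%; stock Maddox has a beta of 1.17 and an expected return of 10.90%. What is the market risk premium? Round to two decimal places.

Both satisfy E(R) = R_f + β·MRP, so the slope of the SML is
MRP = (10.90% − 8.43%) / (1.17 − 0.67) = 2.47% / 0.50 = 4.9400%

4.94%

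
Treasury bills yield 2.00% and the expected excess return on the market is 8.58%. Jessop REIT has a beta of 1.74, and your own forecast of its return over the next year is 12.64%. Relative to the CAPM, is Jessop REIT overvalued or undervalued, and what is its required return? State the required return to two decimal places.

Overvalued; required return 16.93%

Required return = R_f + β·MRP = 2.00% + 1.74 × 8.58% = 16.93%
Forecast 12.64% < required 16.93% → the stock plots below the SML → overvalued.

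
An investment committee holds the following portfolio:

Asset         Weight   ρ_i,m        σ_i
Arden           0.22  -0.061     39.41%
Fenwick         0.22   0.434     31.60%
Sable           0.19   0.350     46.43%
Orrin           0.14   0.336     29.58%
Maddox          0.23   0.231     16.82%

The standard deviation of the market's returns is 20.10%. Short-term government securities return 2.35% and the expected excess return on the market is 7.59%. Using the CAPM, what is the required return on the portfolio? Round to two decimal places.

β_Arden = -0.061 × 39.41% / 20.10% = -0.1196
β_Fenwick = 0.434 × 31.60% / 20.10% = 0.6823
β_Sable = 0.350 × 46.43% / 20.10% = 0.8085
β_Orrin = 0.336 × 29.58% / 20.10% = 0.4945
β_Maddox = 0.231 × 16.82% / 20.10% = 0.1933
β_P = Σ w_i β_i = 0.22×-0.1196 + 0.22×0.6823 + 0.19×0.8085 + 0.14×0.4945 + 0.23×0.1933 = 0.3911
E(R_P) = R_f + β_P × MRP = 2.35% + 0.3911 × 7.59% = 5.32%

5.32%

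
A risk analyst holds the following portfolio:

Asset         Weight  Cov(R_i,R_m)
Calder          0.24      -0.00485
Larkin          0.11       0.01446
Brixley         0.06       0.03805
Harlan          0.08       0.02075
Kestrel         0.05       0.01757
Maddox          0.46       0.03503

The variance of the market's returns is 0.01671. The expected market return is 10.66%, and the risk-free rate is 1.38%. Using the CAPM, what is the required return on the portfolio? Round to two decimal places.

β_Calder = -0.00485 / 0.01671 = -0.2902
β_Larkin = 0.01446 / 0.01671 = 0.8654
β_Brixley = 0.03805 / 0.01671 = 2.2771
β_Harlan = 0.02075 / 0.01671 = 1.2418
β_Kestrel = 0.01757 / 0.01671 = 1.0515
β_Maddox = 0.03503 / 0.01671 = 2.0963
β_P = Σ w_i β_i = 0.24×-0.2902 + 0.11×0.8654 + 0.06×2.2771 + 0.08×1.2418 + 0.05×1.0515 + 0.46×2.0963 = 1.2784
MRP = 10.66% − 1.38% = 9.28%
E(R_P) = R_f + β_P × MRP = 1.38% + 1.2784 × 9.28% = 13.24%

13.24%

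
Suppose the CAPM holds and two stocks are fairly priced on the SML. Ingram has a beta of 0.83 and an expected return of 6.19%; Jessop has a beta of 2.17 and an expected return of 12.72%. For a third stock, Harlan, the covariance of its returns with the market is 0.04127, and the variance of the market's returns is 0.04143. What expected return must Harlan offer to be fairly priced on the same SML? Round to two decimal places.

7.00%

MRP = (12.72% − 6.19%) / (2.17 − 0.83) = 4.8731%
R_f = 6.19% − 0.83 × 4.8731% = 2.1453%
β_Harlan = Cov / Var(R_m) = 0.04127 / 0.04143 = 0.9961
E(R_Harlan) = R_f + β × MRP = 2.1453% + 0.9961 × 4.8731% = 7.00%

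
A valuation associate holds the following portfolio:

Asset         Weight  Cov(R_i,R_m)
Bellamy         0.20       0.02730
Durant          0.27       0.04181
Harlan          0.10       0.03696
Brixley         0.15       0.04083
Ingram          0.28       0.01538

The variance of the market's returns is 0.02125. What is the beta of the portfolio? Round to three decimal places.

β_Bellamy = 0.02730 / 0.02125 = 1.2847
β_Durant = 0.04181 / 0.02125 = 1.9675
β_Harlan = 0.03696 / 0.02125 = 1.7393
β_Brixley = 0.04083 / 0.02125 = 1.9214
β_Ingram = 0.01538 / 0.02125 = 0.7238
β_P = Σ w_i β_i = 0.20×1.2847 + 0.27×1.9675 + 0.10×1.7393 + 0.15×1.9214 + 0.28×0.7238 = 1.4530

1.453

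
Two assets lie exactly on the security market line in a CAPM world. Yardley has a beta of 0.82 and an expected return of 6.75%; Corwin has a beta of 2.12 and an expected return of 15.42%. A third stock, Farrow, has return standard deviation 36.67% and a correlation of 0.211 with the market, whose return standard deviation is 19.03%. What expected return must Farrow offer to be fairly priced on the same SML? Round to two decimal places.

3.99%

MRP = (15.42% − 6.75%) / (2.12 − 0.82) = 6.6692%
R_f = 6.75% − 0.82 × 6.6692% = 1.2813%
β_Farrow = ρ·σ_i/σ_m = 0.211 × 36.67 / 19.03 = 0.4066
E(R_Farrow) = R_f + β × MRP = 1.2813% + 0.4066 × 6.6692% = 3.99%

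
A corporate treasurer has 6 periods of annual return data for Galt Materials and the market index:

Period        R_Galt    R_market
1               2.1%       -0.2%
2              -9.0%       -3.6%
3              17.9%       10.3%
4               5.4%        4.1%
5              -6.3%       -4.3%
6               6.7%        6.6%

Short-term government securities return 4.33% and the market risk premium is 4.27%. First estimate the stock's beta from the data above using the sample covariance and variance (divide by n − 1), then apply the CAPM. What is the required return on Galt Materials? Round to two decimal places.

Mean R_i = (2.1 − 9.0 + 17.9 + 5.4 − 6.3 + 6.7) / 6 = 2.8000%
Mean R_m = (-0.2 − 3.6 + 10.3 + 4.1 − 4.3 + 6.6) / 6 = 2.1500%
Σ(R_i − R̄_i)(R_m − R̄_m) = 273.6800  ⇒  Cov = 273.6800 / 5 = 54.7360
Σ(R_m − R̄_m)² = 170.2150  ⇒  Var(R_m) = 170.2150 / 5 = 34.0430
β = Cov / Var(R_m) = 54.7360 / 34.0430 = 1.6078
E(R) = R_f + β × MRP = 4.33% + 1.6078 × 4.27% = 11.20%

11.20%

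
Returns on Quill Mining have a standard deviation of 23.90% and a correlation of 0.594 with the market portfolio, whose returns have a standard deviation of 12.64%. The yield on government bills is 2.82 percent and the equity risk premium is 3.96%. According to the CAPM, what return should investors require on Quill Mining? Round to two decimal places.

β = ρ × σ_i / σ_m = 0.594 × 23.90% / 12.64% = 1.1231
E(R) = 2.82% + 1.1231 × 3.96% = 7.27%

7.27%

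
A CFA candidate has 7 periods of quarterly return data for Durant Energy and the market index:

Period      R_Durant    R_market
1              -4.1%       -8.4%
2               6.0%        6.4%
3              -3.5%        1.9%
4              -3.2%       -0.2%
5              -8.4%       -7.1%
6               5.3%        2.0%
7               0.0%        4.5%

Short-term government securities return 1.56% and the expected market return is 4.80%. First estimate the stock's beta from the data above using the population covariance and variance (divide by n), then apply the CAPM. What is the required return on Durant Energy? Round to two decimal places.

Mean R_i = (-4.1 + 6.0 − 3.5 − 3.2 − 8.4 + 5.3 + 0.0) / 7 = -1.1286%
Mean R_m = (-8.4 + 6.4 + 1.9 − 0.2 − 7.1 + 2.0 + 4.5) / 7 = -0.1286%
Σ(R_i − R̄_i)(R_m − R̄_m) = 136.0543  ⇒  Cov = 136.0543 / 7 = 19.4363
Σ(R_m − R̄_m)² = 189.7143  ⇒  Var(R_m) = 189.7143 / 7 = 27.1020
β = Cov / Var(R_m) = 19.4363 / 27.1020 = 0.7172
MRP = 4.80% − 1.56% = 3.24%
E(R) = R_f + β × MRP = 1.56% + 0.7172 × 3.24% = 3.88%

3.88%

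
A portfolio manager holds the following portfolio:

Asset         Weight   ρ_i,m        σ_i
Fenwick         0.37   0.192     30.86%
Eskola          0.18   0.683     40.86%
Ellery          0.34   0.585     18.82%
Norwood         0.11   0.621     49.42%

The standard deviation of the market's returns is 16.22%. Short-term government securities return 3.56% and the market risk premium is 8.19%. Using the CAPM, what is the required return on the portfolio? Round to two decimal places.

β_Fenwick = 0.192 × 30.86% / 16.22% = 0.3653
β_Eskola = 0.683 × 40.86% / 16.22% = 1.7206
β_Ellery = 0.585 × 18.82% / 16.22% = 0.6788
β_Norwood = 0.621 × 49.42% / 16.22% = 1.8921
β_P = Σ w_i β_i = 0.37×0.3653 + 0.18×1.7206 + 0.34×0.6788 + 0.11×1.8921 = 0.8838
E(R_P) = R_f + β_P × MRP = 3.56% + 0.8838 × 8.19% = 10.80%

10.80%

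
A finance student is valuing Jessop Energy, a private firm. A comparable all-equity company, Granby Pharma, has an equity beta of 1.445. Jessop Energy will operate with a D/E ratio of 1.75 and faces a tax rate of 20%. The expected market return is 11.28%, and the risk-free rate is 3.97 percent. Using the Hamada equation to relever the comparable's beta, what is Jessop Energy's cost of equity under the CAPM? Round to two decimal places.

β_L = β_U × [1 + (1 − t)(D/E)] = 1.445 × [1 + (1 − 0.20) × 1.75]
    = 1.445 × [1 + 0.80 × 1.75] = 1.445 × 2.4000 = 3.4680
MRP = 11.28% − 3.97% = 7.31%
E(R) = R_f + β_L × MRP = 3.97% + 3.4680 × 7.31% = 29.32%

29.32%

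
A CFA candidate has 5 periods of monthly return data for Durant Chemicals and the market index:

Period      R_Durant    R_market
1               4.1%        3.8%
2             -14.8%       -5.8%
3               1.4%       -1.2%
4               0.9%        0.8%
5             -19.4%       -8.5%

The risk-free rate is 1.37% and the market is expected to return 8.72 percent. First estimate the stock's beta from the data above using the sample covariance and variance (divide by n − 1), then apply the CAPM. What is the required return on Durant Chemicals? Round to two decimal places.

Mean R_i = (4.1 − 14.8 + 1.4 + 0.9 − 19.4) / 5 = -5.5600%
Mean R_m = (3.8 − 5.8 − 1.2 + 0.8 − 8.5) / 5 = -2.1800%
Σ(R_i − R̄_i)(R_m − R̄_m) = 204.7560  ⇒  Cov = 204.7560 / 4 = 51.1890
Σ(R_m − R̄_m)² = 98.6480  ⇒  Var(R_m) = 98.6480 / 4 = 24.6620
β = Cov / Var(R_m) = 51.1890 / 24.6620 = 2.0756
MRP = 8.72% − 1.37% = 7.35%
E(R) = R_f + β × MRP = 1.37% + 2.0756 × 7.35% = 16.63%

16.63%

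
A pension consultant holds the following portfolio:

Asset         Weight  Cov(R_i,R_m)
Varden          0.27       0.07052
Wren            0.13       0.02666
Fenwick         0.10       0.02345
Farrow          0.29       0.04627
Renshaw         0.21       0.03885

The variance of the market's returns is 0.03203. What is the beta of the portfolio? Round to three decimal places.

β_Varden = 0.07052 / 0.03203 = 2.2017
β_Wren = 0.02666 / 0.03203 = 0.8323
β_Fenwick = 0.02345 / 0.03203 = 0.7321
β_Farrow = 0.04627 / 0.03203 = 1.4446
β_Renshaw = 0.03885 / 0.03203 = 1.2129
β_P = Σ w_i β_i = 0.27×2.2017 + 0.13×0.8323 + 0.10×0.7321 + 0.29×1.4446 + 0.21×1.2129 = 1.4495

1.450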